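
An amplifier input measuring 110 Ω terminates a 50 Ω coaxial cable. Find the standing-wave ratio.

For a purely resistive load, VSWR = R_L/Z_0 or Z_0/R_L (whichever > 1) = 110/50

VSWR ≈ 2.2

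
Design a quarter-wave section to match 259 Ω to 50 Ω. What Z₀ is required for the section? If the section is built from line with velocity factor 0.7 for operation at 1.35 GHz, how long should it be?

Z_qwt ≈ 114 Ω; length ≈ 3.89 cm

Z_qwt = √(Z_0·R_L) = √(50 × 259) = √12950
λ = 0.7·c/f = 0.156 m, so l = λ/4 = 0.0389 m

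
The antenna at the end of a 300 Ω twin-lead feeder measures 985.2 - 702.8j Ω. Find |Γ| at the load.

|Γ| ≈ 0.67

Γ = (Z_L − Z_0)/(Z_L + Z_0) = (685.2 − j702.8)/(1285 − j702.8)
|Γ| = 982/1460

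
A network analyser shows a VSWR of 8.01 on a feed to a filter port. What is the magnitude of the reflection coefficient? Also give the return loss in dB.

|Γ| = (S − 1)/(S + 1) = (8.01 − 1)/(8.01 + 1) = 7.01/9.01
RL = −20·log₁₀|Γ| = −20·log₁₀(0.778)

|Γ| ≈ 0.778; return loss ≈ 2.18 dB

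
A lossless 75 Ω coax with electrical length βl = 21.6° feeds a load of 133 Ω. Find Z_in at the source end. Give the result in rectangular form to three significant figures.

tan(βl) = tan(21.6°) = 0.396
Z_in = Z_0·(Z_L + jZ_0·tanβl)/(Z_0 + jZ_L·tanβl)
     = 75·(133 + j29.7)/(75 + j52.7)

Z_in ≈ 103 − j42.7 Ω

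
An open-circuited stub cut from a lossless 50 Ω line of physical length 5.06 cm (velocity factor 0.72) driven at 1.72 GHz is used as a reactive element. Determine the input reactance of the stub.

λ = v/f = 0.72·c / 1.72 GHz = 0.126 m
βl = 2π·l/λ = 2π × 0.403 = 145°
tan(βl) = -0.699
For an open-circuited stub, Z_in = −jZ_0·cot(βl) = −jZ_0/tan(βl)

X_in ≈ 71.5 Ω (inductive)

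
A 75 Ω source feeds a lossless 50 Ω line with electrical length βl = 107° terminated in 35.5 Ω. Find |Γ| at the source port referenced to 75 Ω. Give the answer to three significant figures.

tan(βl) = -3.27
Z_in = Z_0·(Z_L + jZ_0·tanβl)/(Z_0 + jZ_L·tanβl) = 65 − j12.7 Ω
Γ_s = (Z_in − Z_s)/(Z_in + Z_s) = (-10 − j12.7)/(140 − j12.7), |Γ_s| = 0.115

|Γ| ≈ 0.115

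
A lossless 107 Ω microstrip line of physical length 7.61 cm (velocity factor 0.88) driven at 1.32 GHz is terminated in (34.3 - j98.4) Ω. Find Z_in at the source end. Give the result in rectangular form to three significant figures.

λ = v/f = 0.88·c / 1.32 GHz = 0.2 m
βl = 2π·l/λ = 2π × 0.381 = 137°
tan(βl) = tan(137°) = -0.933
Z_in = Z_0·(Z_L + jZ_0·tanβl)/(Z_0 + jZ_L·tanβl)
     = 107·(34.3 − j198)/(15.2 − j32)

Z_in ≈ 585 − j163 Ω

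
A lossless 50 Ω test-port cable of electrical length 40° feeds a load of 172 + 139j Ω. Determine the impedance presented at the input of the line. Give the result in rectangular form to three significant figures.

tan(βl) = tan(40°) = 0.839
Z_in = Z_0·(Z_L + jZ_0·tanβl)/(Z_0 + jZ_L·tanβl)
     = 50·(172 + j181)/(-66.6 + j144)

Z_in ≈ 29 − j73 Ω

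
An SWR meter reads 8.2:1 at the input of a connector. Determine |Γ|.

|Γ| ≈ 0.783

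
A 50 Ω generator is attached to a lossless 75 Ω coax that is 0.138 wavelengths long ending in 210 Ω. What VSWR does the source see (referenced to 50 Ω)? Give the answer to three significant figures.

βl = 2π × 0.138 = 49.7°
tan(βl) = 1.18
Z_in = Z_0·(Z_L + jZ_0·tanβl)/(Z_0 + jZ_L·tanβl) = 42.2 − j50.9 Ω
Γ_s = (Z_in − Z_s)/(Z_in + Z_s) = (-7.8 − j50.9)/(92.2 − j50.9), |Γ_s| = 0.489
VSWR = (1 + |Γ_s|)/(1 − |Γ_s|)

VSWR ≈ 2.91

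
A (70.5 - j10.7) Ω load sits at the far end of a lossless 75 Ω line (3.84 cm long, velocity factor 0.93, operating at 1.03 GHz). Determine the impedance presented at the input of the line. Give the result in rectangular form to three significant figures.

Z_in ≈ 65.2 + j5.33 Ω

λ = v/f = 0.93·c / 1.03 GHz = 0.271 m
βl = 2π·l/λ = 2π × 0.142 = 51°
tan(βl) = tan(51°) = 1.24
Z_in = Z_0·(Z_L + jZ_0·tanβl)/(Z_0 + jZ_L·tanβl)
     = 75·(70.5 + j82)/(88.2 + j87.2)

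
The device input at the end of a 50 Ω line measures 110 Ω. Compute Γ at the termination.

Γ = (Z_L − Z_0)/(Z_L + Z_0) = (110 − 50)/(110 + 50) = 60/160

Γ = 0.375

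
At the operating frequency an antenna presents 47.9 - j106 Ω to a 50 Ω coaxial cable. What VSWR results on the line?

VSWR ≈ 6.54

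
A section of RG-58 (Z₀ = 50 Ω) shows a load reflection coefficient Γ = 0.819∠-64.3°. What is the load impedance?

Z_L ≈ 17.1 − j76.8 Ω

Z_L = Z_0·(1 + Γ)/(1 − Γ) = 50·(1.36 − j0.738)/(0.645 + j0.738)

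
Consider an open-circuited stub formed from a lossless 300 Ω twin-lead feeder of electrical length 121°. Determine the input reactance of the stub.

tan(βl) = -1.66
For an open-circuited stub, Z_in = −jZ_0·cot(βl) = −jZ_0/tan(βl)

X_in ≈ 180 Ω (inductive)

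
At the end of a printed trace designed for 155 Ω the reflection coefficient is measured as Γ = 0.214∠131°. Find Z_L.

Z_L = Z_0·(1 + Γ)/(1 − Γ) = 155·(0.86 + j0.162)/(1.14 − j0.162)

Z_L ≈ 111 + j37.7 Ω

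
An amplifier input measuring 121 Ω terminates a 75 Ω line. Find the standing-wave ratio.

VSWR ≈ 1.61

Γ = (121 − 75)/(121 + 75) = 0.235
VSWR = (1 + 0.235)/(1 − 0.235)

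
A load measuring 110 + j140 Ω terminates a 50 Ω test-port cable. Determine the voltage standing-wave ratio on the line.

VSWR ≈ 6.05

Γ = (Z_L − Z_0)/(Z_L + Z_0) = (60 + j140)/(160 + j140)
|Γ| = 152/213 = 0.716
VSWR = (1 + |Γ|)/(1 − |Γ|) = 1.72/0.284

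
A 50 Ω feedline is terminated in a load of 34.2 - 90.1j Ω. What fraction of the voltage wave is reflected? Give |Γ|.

Γ = (Z_L − Z_0)/(Z_L + Z_0) = (-15.8 − j90.1)/(84.2 − j90.1)
|Γ| = 91.5/123

|Γ| ≈ 0.742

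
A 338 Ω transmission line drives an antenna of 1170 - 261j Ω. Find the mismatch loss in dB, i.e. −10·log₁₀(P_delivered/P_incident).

Γ = (832 − j261)/(1508 − j261), |Γ| = 0.57
|Γ|² = 0.325, so P_del/P_inc = 1 − |Γ|² = 0.675
ML = −10·log₁₀(1 − |Γ|²)

mismatch loss ≈ 1.7 dB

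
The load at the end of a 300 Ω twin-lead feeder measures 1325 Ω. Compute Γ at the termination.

Γ = (Z_L − Z_0)/(Z_L + Z_0) = (1325 − 300)/(1325 + 300) = 1025/1625

Γ = 0.631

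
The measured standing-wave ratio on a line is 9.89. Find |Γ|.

|Γ| = (S − 1)/(S + 1) = (9.89 − 1)/(9.89 + 1) = 8.89/10.9

|Γ| ≈ 0.816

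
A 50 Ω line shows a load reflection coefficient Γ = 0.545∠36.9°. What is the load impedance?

Z_L ≈ 82.6 + j76.9 Ω

Z_L = Z_0·(1 + Γ)/(1 − Γ) = 50·(1.44 + j0.327)/(0.564 − j0.327)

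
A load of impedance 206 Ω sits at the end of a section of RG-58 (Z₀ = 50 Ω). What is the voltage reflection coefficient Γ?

Γ = (Z_L − Z_0)/(Z_L + Z_0) = (206 − 50)/(206 + 50) = 156/256

Γ = 0.609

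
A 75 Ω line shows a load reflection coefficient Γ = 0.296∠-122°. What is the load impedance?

Z_L = Z_0·(1 + Γ)/(1 − Γ) = 75·(0.843 − j0.251)/(1.16 + j0.251)

Z_L ≈ 48.8 − j26.9 Ω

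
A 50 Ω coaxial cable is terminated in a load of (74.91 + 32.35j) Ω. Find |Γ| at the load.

Γ = (Z_L − Z_0)/(Z_L + Z_0) = (24.91 + j32.35)/(124.9 + j32.35)
|Γ| = 40.8/129

|Γ| ≈ 0.316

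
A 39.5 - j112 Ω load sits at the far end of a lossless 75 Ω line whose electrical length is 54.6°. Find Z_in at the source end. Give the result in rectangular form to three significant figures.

tan(βl) = tan(54.6°) = 1.41
Z_in = Z_0·(Z_L + jZ_0·tanβl)/(Z_0 + jZ_L·tanβl)
     = 75·(39.5 − j6.46)/(233 + j55.6)

Z_in ≈ 11.6 − j4.85 Ω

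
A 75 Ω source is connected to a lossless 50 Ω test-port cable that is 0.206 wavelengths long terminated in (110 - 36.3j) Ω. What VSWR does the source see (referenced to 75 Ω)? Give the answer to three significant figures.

VSWR ≈ 3.71

βl = 2π × 0.206 = 74.2°
tan(βl) = 3.52
Z_in = Z_0·(Z_L + jZ_0·tanβl)/(Z_0 + jZ_L·tanβl) = 20.3 − j4.88 Ω
Γ_s = (Z_in − Z_s)/(Z_in + Z_s) = (-54.7 − j4.88)/(95.3 − j4.88), |Γ_s| = 0.576
VSWR = (1 + |Γ_s|)/(1 − |Γ_s|)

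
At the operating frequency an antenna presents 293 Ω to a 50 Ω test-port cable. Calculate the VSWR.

VSWR ≈ 5.86

For a purely resistive load, VSWR = R_L/Z_0 or Z_0/R_L (whichever > 1) = 293/50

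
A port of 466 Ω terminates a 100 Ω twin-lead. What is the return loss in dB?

Γ = (466 − 100)/(466 + 100) = 0.647
RL = −20·log₁₀|Γ| = −20·log₁₀(0.647)

RL ≈ 3.79 dB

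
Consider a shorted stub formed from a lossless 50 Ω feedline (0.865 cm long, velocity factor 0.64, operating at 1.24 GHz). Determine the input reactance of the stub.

X_in ≈ 18.3 Ω (inductive)

λ = v/f = 0.64·c / 1.24 GHz = 0.155 m
βl = 2π·l/λ = 2π × 0.0559 = 20.1°
tan(βl) = 0.366
For a shorted stub, Z_in = jZ_0·tan(βl)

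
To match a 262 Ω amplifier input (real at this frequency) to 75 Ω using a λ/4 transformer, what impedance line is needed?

Z_qwt ≈ 140 Ω

Z_qwt = √(Z_0·R_L) = √(75 × 262) = √19650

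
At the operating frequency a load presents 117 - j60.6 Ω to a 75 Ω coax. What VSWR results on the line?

Γ = (Z_L − Z_0)/(Z_L + Z_0) = (42 − j60.6)/(192 − j60.6)
|Γ| = 73.7/201 = 0.366
VSWR = (1 + |Γ|)/(1 − |Γ|) = 1.37/0.634

VSWR ≈ 2.16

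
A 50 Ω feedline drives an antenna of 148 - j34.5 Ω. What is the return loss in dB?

RL ≈ 5.73 dB

Γ = (98 − j34.5)/(198 − j34.5), |Γ| = 0.517
RL = −20·log₁₀|Γ| = −20·log₁₀(0.517)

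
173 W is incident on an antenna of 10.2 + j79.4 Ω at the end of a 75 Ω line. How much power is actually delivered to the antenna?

P_delivered ≈ 39 W

|Γ| = |(-64.8 + j79.4)/(85.2 + j79.4)| = 0.88
|Γ|² = 0.774
P_refl = |Γ|²·P_inc = 134 W, P_del = (1 − |Γ|²)·P_inc = 39 W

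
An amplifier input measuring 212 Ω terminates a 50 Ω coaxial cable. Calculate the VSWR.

VSWR ≈ 4.24

Γ = (212 − 50)/(212 + 50) = 0.618
VSWR = (1 + 0.618)/(1 − 0.618)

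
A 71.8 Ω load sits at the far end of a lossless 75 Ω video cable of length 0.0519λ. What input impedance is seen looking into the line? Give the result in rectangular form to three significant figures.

Z_in ≈ 72.4 + j1.92 Ω

βl = 2π × 0.0519 = 18.7°
tan(βl) = tan(18.7°) = 0.338
Z_in = Z_0·(Z_L + jZ_0·tanβl)/(Z_0 + jZ_L·tanβl)
     = 75·(71.8 + j25.4)/(75 + j24.3)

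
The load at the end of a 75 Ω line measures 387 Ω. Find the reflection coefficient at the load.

Γ = 0.675

Γ = (Z_L − Z_0)/(Z_L + Z_0) = (387 − 75)/(387 + 75) = 312/462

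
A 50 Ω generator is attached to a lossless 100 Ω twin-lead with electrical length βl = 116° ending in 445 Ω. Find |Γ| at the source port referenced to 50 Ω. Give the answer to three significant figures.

tan(βl) = -2.05
Z_in = Z_0·(Z_L + jZ_0·tanβl)/(Z_0 + jZ_L·tanβl) = 27.5 + j45.8 Ω
Γ_s = (Z_in − Z_s)/(Z_in + Z_s) = (-22.5 + j45.8)/(77.5 + j45.8), |Γ_s| = 0.567

|Γ| ≈ 0.567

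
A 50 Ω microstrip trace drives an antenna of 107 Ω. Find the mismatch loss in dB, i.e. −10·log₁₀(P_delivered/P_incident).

mismatch loss ≈ 0.614 dB

Γ = (107 − 50)/(107 + 50) = 0.363
|Γ|² = 0.132, so P_del/P_inc = 1 − |Γ|² = 0.868
ML = −10·log₁₀(1 − |Γ|²)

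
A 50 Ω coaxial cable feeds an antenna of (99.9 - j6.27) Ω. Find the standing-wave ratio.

Γ = (Z_L − Z_0)/(Z_L + Z_0) = (49.9 − j6.27)/(149.9 − j6.27)
|Γ| = 50.3/150 = 0.335
VSWR = (1 + |Γ|)/(1 − |Γ|) = 1.34/0.665

VSWR ≈ 2.01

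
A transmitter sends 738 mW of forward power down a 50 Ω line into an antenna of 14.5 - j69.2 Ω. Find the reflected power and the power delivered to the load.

|Γ| = |(-35.5 − j69.2)/(64.5 − j69.2)| = 0.822
|Γ|² = 0.676
P_refl = |Γ|²·P_inc = 499 mW, P_del = (1 − |Γ|²)·P_inc = 239 mW

P_reflected ≈ 499 mW; P_delivered ≈ 239 mW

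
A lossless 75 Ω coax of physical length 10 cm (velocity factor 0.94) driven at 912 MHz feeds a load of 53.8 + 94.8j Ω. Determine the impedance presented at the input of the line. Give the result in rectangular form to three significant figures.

Z_in ≈ 18.6 − j8.28 Ω

λ = v/f = 0.94·c / 912 MHz = 0.309 m
βl = 2π·l/λ = 2π × 0.323 = 116°
tan(βl) = tan(116°) = -2.01
Z_in = Z_0·(Z_L + jZ_0·tanβl)/(Z_0 + jZ_L·tanβl)
     = 75·(53.8 − j56.1)/(266 − j108)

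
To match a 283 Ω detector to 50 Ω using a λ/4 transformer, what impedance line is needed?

Z_qwt ≈ 119 Ω

Z_qwt = √(Z_0·R_L) = √(50 × 283) = √14150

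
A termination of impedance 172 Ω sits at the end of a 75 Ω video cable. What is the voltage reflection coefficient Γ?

Γ = 0.393

Γ = (Z_L − Z_0)/(Z_L + Z_0) = (172 − 75)/(172 + 75) = 97/247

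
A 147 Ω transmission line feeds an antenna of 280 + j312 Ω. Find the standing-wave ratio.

VSWR ≈ 4.58

Γ = (Z_L − Z_0)/(Z_L + Z_0) = (133 + j312)/(427 + j312)
|Γ| = 339/529 = 0.641
VSWR = (1 + |Γ|)/(1 − |Γ|) = 1.64/0.359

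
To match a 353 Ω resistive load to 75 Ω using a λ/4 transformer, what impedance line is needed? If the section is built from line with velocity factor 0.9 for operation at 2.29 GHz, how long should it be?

Z_qwt = √(Z_0·R_L) = √(75 × 353) = √26480
λ = 0.9·c/f = 0.118 m, so l = λ/4 = 0.0295 m

Z_qwt ≈ 163 Ω; length ≈ 2.95 cm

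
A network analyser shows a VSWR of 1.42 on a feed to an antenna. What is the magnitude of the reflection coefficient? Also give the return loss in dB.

|Γ| ≈ 0.174; return loss ≈ 15.2 dB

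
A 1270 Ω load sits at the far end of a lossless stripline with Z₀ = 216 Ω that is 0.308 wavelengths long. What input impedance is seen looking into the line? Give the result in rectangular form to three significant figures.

Z_in ≈ 41.9 + j79.7 Ω

βl = 2π × 0.308 = 111°
tan(βl) = tan(111°) = -2.62
Z_in = Z_0·(Z_L + jZ_0·tanβl)/(Z_0 + jZ_L·tanβl)
     = 216·(1270 − j566)/(216 − j3330)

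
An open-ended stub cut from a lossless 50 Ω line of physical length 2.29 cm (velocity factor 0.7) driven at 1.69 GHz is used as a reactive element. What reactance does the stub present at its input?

X_in ≈ -21.9 Ω (capacitive)

λ = v/f = 0.7·c / 1.69 GHz = 0.124 m
βl = 2π·l/λ = 2π × 0.184 = 66.3°
tan(βl) = 2.28
For an open-ended stub, Z_in = −jZ_0·cot(βl) = −jZ_0/tan(βl)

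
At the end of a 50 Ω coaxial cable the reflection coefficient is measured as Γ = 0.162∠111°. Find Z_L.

Z_L ≈ 42.6 + j13.2 Ω

Z_L = Z_0·(1 + Γ)/(1 − Γ) = 50·(0.942 + j0.151)/(1.06 − j0.151)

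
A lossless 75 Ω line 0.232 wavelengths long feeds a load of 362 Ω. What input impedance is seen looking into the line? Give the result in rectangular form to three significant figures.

Z_in ≈ 15.7 − j8.15 Ω

βl = 2π × 0.232 = 83.5°
tan(βl) = tan(83.5°) = 8.8
Z_in = Z_0·(Z_L + jZ_0·tanβl)/(Z_0 + jZ_L·tanβl)
     = 75·(362 + j660)/(75 + j3190)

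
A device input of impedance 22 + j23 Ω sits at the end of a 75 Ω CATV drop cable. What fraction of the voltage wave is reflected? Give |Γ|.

Γ = (Z_L − Z_0)/(Z_L + Z_0) = (-53 + j23)/(97 + j23)
|Γ| = 57.8/99.7

|Γ| ≈ 0.58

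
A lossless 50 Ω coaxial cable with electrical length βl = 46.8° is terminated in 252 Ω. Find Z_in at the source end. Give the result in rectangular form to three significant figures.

tan(βl) = tan(46.8°) = 1.06
Z_in = Z_0·(Z_L + jZ_0·tanβl)/(Z_0 + jZ_L·tanβl)
     = 50·(252 + j53.2)/(50 + j268)

Z_in ≈ 18 − j43.6 Ω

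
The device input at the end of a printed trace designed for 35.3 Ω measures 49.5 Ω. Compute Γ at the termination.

Γ = (Z_L − Z_0)/(Z_L + Z_0) = (49.5 − 35.3)/(49.5 + 35.3) = 14.2/84.8

Γ = 0.167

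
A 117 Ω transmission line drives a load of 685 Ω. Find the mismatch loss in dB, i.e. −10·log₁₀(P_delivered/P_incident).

Γ = (685 − 117)/(685 + 117) = 0.708
|Γ|² = 0.502, so P_del/P_inc = 1 − |Γ|² = 0.498
ML = −10·log₁₀(1 − |Γ|²)

mismatch loss ≈ 3.02 dB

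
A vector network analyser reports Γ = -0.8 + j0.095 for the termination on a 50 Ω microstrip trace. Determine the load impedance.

Z_L = Z_0·(1 + Γ)/(1 − Γ) = 50·(0.2 + j0.095)/(1.8 − j0.095)

Z_L ≈ 5.4 + j2.92 Ω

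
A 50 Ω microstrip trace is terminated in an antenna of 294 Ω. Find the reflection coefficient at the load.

Γ = 0.709

Γ = (Z_L − Z_0)/(Z_L + Z_0) = (294 − 50)/(294 + 50) = 244/344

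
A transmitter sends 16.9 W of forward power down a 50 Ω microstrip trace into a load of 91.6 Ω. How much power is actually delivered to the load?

Γ = (91.6 − 50)/(91.6 + 50) = 0.294
|Γ|² = 0.0863
P_refl = |Γ|²·P_inc = 1.46 W, P_del = (1 − |Γ|²)·P_inc = 15.4 W

P_delivered ≈ 15.4 W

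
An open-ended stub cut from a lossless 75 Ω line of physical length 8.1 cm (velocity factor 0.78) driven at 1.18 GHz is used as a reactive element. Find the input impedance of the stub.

Z_in ≈ +j116 Ω

λ = v/f = 0.78·c / 1.18 GHz = 0.198 m
βl = 2π·l/λ = 2π × 0.408 = 147°
tan(βl) = -0.648
For an open-ended stub, Z_in = −jZ_0·cot(βl) = −jZ_0/tan(βl)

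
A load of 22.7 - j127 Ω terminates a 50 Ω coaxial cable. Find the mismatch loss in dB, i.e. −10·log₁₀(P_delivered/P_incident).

mismatch loss ≈ 6.74 dB

Γ = (-27.3 − j127)/(72.7 − j127), |Γ| = 0.888
|Γ|² = 0.788, so P_del/P_inc = 1 − |Γ|² = 0.212
ML = −10·log₁₀(1 − |Γ|²)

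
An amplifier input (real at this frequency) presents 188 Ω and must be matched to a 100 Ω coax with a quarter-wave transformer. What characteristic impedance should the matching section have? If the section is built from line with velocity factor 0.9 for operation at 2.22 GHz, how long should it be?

Z_qwt ≈ 137 Ω; length ≈ 3.04 cm

Z_qwt = √(Z_0·R_L) = √(100 × 188) = √18800
λ = 0.9·c/f = 0.122 m, so l = λ/4 = 0.0304 m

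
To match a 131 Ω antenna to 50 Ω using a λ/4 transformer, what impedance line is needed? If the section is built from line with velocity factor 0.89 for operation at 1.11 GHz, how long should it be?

Z_qwt ≈ 80.9 Ω; length ≈ 6.01 cm

Z_qwt = √(Z_0·R_L) = √(50 × 131) = √6550
λ = 0.89·c/f = 0.241 m, so l = λ/4 = 0.0601 m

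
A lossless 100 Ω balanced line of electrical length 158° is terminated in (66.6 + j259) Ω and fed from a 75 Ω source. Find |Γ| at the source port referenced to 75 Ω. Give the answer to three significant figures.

|Γ| ≈ 0.857

tan(βl) = -0.404
Z_in = Z_0·(Z_L + jZ_0·tanβl)/(Z_0 + jZ_L·tanβl) = 18.2 + j109 Ω
Γ_s = (Z_in − Z_s)/(Z_in + Z_s) = (-56.8 + j109)/(93.2 + j109), |Γ_s| = 0.857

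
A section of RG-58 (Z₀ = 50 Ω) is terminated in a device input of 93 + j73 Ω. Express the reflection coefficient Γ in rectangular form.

Γ ≈ 0.445 + j0.283

Γ = (Z_L − Z_0)/(Z_L + Z_0) = (43 + j73)/(143 + j73)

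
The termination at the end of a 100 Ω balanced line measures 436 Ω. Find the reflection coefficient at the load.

Γ = 0.627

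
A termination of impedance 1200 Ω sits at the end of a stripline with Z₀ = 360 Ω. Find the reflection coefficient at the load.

Γ = 0.538

Γ = (Z_L − Z_0)/(Z_L + Z_0) = (1200 − 360)/(1200 + 360) = 840/1560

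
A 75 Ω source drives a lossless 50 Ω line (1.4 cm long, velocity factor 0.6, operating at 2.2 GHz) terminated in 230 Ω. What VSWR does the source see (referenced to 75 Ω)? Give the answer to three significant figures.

VSWR ≈ 6.05

λ = v/f = 0.6·c / 2.2 GHz = 0.0818 m
βl = 2π·l/λ = 2π × 0.171 = 61.6°
tan(βl) = 1.85
Z_in = Z_0·(Z_L + jZ_0·tanβl)/(Z_0 + jZ_L·tanβl) = 13.9 − j25.4 Ω
Γ_s = (Z_in − Z_s)/(Z_in + Z_s) = (-61.1 − j25.4)/(88.9 − j25.4), |Γ_s| = 0.716
VSWR = (1 + |Γ_s|)/(1 − |Γ_s|)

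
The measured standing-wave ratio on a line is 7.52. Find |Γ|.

|Γ| = (S − 1)/(S + 1) = (7.52 − 1)/(7.52 + 1) = 6.52/8.52

|Γ| ≈ 0.765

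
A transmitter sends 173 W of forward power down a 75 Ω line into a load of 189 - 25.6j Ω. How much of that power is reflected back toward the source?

|Γ| = |(114 − j25.6)/(264 − j25.6)| = 0.441
|Γ|² = 0.194
P_refl = |Γ|²·P_inc = 33.6 W, P_del = (1 − |Γ|²)·P_inc = 139 W

P_reflected ≈ 33.6 W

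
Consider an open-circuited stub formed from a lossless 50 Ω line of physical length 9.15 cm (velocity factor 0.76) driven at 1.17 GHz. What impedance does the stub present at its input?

λ = v/f = 0.76·c / 1.17 GHz = 0.195 m
βl = 2π·l/λ = 2π × 0.47 = 169°
tan(βl) = -0.194
For an open-circuited stub, Z_in = −jZ_0·cot(βl) = −jZ_0/tan(βl)

Z_in ≈ +j258 Ω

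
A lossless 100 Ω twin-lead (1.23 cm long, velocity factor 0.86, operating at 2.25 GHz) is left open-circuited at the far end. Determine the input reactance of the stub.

λ = v/f = 0.86·c / 2.25 GHz = 0.115 m
βl = 2π·l/λ = 2π × 0.107 = 38.6°
tan(βl) = 0.799
For an open-circuited stub, Z_in = −jZ_0·cot(βl) = −jZ_0/tan(βl)

X_in ≈ -125 Ω (capacitive)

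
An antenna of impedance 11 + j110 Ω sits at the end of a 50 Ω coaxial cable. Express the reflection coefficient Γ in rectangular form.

Γ = (Z_L − Z_0)/(Z_L + Z_0) = (-39 + j110)/(61 + j110)

Γ ≈ 0.614 + j0.695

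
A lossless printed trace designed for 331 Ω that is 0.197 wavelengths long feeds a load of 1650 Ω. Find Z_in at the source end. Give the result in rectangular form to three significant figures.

βl = 2π × 0.197 = 70.9°
tan(βl) = tan(70.9°) = 2.89
Z_in = Z_0·(Z_L + jZ_0·tanβl)/(Z_0 + jZ_L·tanβl)
     = 331·(1650 + j957)/(331 + j4770)

Z_in ≈ 74 − j109 Ω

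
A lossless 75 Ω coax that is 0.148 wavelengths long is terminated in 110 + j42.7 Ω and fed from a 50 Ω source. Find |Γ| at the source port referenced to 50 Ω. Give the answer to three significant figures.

|Γ| ≈ 0.399

βl = 2π × 0.148 = 53.3°
tan(βl) = 1.34
Z_in = Z_0·(Z_L + jZ_0·tanβl)/(Z_0 + jZ_L·tanβl) = 78.5 − j46.5 Ω
Γ_s = (Z_in − Z_s)/(Z_in + Z_s) = (28.5 − j46.5)/(128 − j46.5), |Γ_s| = 0.399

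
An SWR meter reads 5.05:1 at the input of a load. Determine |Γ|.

|Γ| ≈ 0.669

|Γ| = (S − 1)/(S + 1) = (5.05 − 1)/(5.05 + 1) = 4.05/6.05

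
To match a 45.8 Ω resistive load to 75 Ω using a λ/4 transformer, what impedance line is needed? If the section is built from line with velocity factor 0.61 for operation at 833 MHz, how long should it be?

Z_qwt = √(Z_0·R_L) = √(75 × 45.8) = √3435
λ = 0.61·c/f = 0.22 m, so l = λ/4 = 0.0549 m

Z_qwt ≈ 58.6 Ω; length ≈ 5.49 cm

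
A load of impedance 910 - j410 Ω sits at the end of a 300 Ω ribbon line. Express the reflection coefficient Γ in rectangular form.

Γ = (Z_L − Z_0)/(Z_L + Z_0) = (610 − j410)/(1210 − j410)

Γ ≈ 0.555 − j0.151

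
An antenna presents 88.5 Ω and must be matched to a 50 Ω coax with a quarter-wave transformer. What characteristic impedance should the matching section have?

Z_qwt = √(Z_0·R_L) = √(50 × 88.5) = √4425

Z_qwt ≈ 66.5 Ω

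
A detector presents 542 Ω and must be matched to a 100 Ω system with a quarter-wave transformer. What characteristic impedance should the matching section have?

Z_qwt = √(Z_0·R_L) = √(100 × 542) = √54200

Z_qwt ≈ 233 Ω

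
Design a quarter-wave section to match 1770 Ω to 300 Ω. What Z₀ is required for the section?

Z_qwt = √(Z_0·R_L) = √(300 × 1770) = √531000

Z_qwt ≈ 729 Ω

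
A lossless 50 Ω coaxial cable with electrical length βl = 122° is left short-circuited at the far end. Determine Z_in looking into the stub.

Z_in ≈ −j80 Ω

tan(βl) = -1.6
For a short-circuited stub, Z_in = jZ_0·tan(βl)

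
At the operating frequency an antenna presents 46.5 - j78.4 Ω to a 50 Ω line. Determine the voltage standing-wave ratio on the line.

VSWR ≈ 4.42

Γ = (Z_L − Z_0)/(Z_L + Z_0) = (-3.5 − j78.4)/(96.5 − j78.4)
|Γ| = 78.5/124 = 0.631
VSWR = (1 + |Γ|)/(1 − |Γ|) = 1.63/0.369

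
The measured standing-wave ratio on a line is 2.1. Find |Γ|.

|Γ| = (S − 1)/(S + 1) = (2.1 − 1)/(2.1 + 1) = 1.1/3.1

|Γ| ≈ 0.355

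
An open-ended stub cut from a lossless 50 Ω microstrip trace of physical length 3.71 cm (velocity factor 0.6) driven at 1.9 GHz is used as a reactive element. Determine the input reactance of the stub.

X_in ≈ 61.7 Ω (inductive)

λ = v/f = 0.6·c / 1.9 GHz = 0.0947 m
βl = 2π·l/λ = 2π × 0.392 = 141°
tan(βl) = -0.81
For an open-ended stub, Z_in = −jZ_0·cot(βl) = −jZ_0/tan(βl)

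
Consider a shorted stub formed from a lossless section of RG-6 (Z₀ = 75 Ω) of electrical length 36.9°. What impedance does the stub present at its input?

Z_in ≈ +j56.3 Ω

tan(βl) = 0.751
For a shorted stub, Z_in = jZ_0·tan(βl)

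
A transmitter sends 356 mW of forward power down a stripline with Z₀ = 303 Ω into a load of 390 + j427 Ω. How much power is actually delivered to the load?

|Γ| = |(87 + j427)/(693 + j427)| = 0.535
|Γ|² = 0.287
P_refl = |Γ|²·P_inc = 102 mW, P_del = (1 − |Γ|²)·P_inc = 254 mW

P_delivered ≈ 254 mW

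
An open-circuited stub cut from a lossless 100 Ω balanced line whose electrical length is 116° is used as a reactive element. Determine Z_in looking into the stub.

tan(βl) = -2.05
For an open-circuited stub, Z_in = −jZ_0·cot(βl) = −jZ_0/tan(βl)

Z_in ≈ +j48.8 Ω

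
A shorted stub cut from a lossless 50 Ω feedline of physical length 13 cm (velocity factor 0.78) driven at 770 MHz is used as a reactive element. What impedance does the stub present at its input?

λ = v/f = 0.78·c / 770 MHz = 0.304 m
βl = 2π·l/λ = 2π × 0.428 = 154°
tan(βl) = -0.488
For a shorted stub, Z_in = jZ_0·tan(βl)

Z_in ≈ −j24.4 Ω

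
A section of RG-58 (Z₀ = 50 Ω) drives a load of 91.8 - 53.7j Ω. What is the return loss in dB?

Γ = (41.8 − j53.7)/(141.8 − j53.7), |Γ| = 0.449
RL = −20·log₁₀|Γ| = −20·log₁₀(0.449)

RL ≈ 6.96 dB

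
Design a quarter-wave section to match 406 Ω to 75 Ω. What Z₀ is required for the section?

Z_qwt ≈ 174 Ω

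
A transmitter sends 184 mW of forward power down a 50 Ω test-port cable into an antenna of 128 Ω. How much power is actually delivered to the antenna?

P_delivered ≈ 149 mW

Γ = (128 − 50)/(128 + 50) = 0.438
|Γ|² = 0.192
P_refl = |Γ|²·P_inc = 35.3 mW, P_del = (1 − |Γ|²)·P_inc = 149 mW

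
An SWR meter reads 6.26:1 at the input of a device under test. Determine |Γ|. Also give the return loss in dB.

|Γ| = (S − 1)/(S + 1) = (6.26 − 1)/(6.26 + 1) = 5.26/7.26
RL = −20·log₁₀|Γ| = −20·log₁₀(0.725)

|Γ| ≈ 0.725; return loss ≈ 2.8 dB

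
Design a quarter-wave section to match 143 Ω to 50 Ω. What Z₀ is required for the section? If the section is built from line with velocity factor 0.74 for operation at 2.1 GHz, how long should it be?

Z_qwt ≈ 84.6 Ω; length ≈ 2.64 cm

Z_qwt = √(Z_0·R_L) = √(50 × 143) = √7150
λ = 0.74·c/f = 0.106 m, so l = λ/4 = 0.0264 m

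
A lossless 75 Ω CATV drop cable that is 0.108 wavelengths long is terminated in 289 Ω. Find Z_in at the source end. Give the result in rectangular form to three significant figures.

βl = 2π × 0.108 = 38.9°
tan(βl) = tan(38.9°) = 0.806
Z_in = Z_0·(Z_L + jZ_0·tanβl)/(Z_0 + jZ_L·tanβl)
     = 75·(289 + j60.5)/(75 + j233)

Z_in ≈ 44.8 − j78.6 Ω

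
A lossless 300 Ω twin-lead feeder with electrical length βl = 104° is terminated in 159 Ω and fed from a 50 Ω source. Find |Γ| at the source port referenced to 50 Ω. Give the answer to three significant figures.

|Γ| ≈ 0.831

tan(βl) = -4.01
Z_in = Z_0·(Z_L + jZ_0·tanβl)/(Z_0 + jZ_L·tanβl) = 492 − j157 Ω
Γ_s = (Z_in − Z_s)/(Z_in + Z_s) = (442 − j157)/(542 − j157), |Γ_s| = 0.831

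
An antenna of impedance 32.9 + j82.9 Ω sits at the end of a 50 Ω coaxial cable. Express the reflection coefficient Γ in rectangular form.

Γ ≈ 0.397 + j0.603

Γ = (Z_L − Z_0)/(Z_L + Z_0) = (-17.1 + j82.9)/(82.9 + j82.9)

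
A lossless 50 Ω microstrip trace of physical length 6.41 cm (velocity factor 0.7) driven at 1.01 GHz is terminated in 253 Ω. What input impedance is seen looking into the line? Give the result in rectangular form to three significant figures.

Z_in ≈ 11.3 + j18.3 Ω

λ = v/f = 0.7·c / 1.01 GHz = 0.208 m
βl = 2π·l/λ = 2π × 0.308 = 111°
tan(βl) = tan(111°) = -2.61
Z_in = Z_0·(Z_L + jZ_0·tanβl)/(Z_0 + jZ_L·tanβl)
     = 50·(253 − j130)/(50 − j660)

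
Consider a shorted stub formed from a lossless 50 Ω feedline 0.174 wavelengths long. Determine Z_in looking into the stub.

Z_in ≈ +j96.6 Ω

βl = 2π × 0.174 = 62.6°
tan(βl) = 1.93
For a shorted stub, Z_in = jZ_0·tan(βl)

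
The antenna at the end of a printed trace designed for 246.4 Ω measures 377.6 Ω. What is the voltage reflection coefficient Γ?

Γ = 0.21

Γ = (Z_L − Z_0)/(Z_L + Z_0) = (377.6 − 246.4)/(377.6 + 246.4) = 131.2/624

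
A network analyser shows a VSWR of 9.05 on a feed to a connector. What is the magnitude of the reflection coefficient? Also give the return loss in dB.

|Γ| ≈ 0.801; return loss ≈ 1.93 dB

|Γ| = (S − 1)/(S + 1) = (9.05 − 1)/(9.05 + 1) = 8.05/10.1
RL = −20·log₁₀|Γ| = −20·log₁₀(0.801)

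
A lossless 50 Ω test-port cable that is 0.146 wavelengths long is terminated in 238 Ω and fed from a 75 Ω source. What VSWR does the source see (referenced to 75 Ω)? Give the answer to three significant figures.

βl = 2π × 0.146 = 52.6°
tan(βl) = 1.31
Z_in = Z_0·(Z_L + jZ_0·tanβl)/(Z_0 + jZ_L·tanβl) = 16.2 − j35.7 Ω
Γ_s = (Z_in − Z_s)/(Z_in + Z_s) = (-58.8 − j35.7)/(91.2 − j35.7), |Γ_s| = 0.702
VSWR = (1 + |Γ_s|)/(1 − |Γ_s|)

VSWR ≈ 5.7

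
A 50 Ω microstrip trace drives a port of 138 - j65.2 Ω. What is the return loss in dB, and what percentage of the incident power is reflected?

Γ = (88 − j65.2)/(188 − j65.2), |Γ| = 0.55
RL = −20·log₁₀(0.55) = 5.19 dB
P_refl/P_inc = |Γ|² = 0.303

RL ≈ 5.19 dB; 30.3% of incident power reflected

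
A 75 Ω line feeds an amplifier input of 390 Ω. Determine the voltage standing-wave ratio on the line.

VSWR ≈ 5.2

For a purely resistive load, VSWR = R_L/Z_0 or Z_0/R_L (whichever > 1) = 390/75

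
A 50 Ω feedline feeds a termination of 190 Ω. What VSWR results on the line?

For a purely resistive load, VSWR = R_L/Z_0 or Z_0/R_L (whichever > 1) = 190/50

VSWR ≈ 3.8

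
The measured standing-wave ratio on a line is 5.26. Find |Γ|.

|Γ| ≈ 0.681

|Γ| = (S − 1)/(S + 1) = (5.26 − 1)/(5.26 + 1) = 4.26/6.26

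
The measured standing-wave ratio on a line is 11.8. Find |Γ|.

|Γ| ≈ 0.844

|Γ| = (S − 1)/(S + 1) = (11.8 − 1)/(11.8 + 1) = 10.8/12.8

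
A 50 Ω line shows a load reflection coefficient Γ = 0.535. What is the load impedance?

Z_L = Z_0·(1 + Γ)/(1 − Γ) = 50·(1.54)/(0.465)

Z_L ≈ 165 Ω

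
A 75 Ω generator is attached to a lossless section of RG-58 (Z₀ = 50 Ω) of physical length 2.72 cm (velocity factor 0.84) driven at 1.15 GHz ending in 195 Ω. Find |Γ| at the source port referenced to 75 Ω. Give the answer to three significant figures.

λ = v/f = 0.84·c / 1.15 GHz = 0.219 m
βl = 2π·l/λ = 2π × 0.124 = 44.7°
tan(βl) = 0.989
Z_in = Z_0·(Z_L + jZ_0·tanβl)/(Z_0 + jZ_L·tanβl) = 24.3 − j44.3 Ω
Γ_s = (Z_in − Z_s)/(Z_in + Z_s) = (-50.7 − j44.3)/(99.3 − j44.3), |Γ_s| = 0.619

|Γ| ≈ 0.619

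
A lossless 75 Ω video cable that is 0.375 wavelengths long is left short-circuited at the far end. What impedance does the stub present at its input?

Z_in ≈ −j75 Ω

βl = 2π × 0.375 = 135°
tan(βl) = -1
For a short-circuited stub, Z_in = jZ_0·tan(βl)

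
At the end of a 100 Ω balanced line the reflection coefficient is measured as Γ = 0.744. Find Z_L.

Z_L ≈ 681 Ω

Z_L = Z_0·(1 + Γ)/(1 − Γ) = 100·(1.74)/(0.256)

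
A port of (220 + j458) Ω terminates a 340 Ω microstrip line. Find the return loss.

RL ≈ 3.68 dB

Γ = (-120 + j458)/(560 + j458), |Γ| = 0.654
RL = −20·log₁₀|Γ| = −20·log₁₀(0.654)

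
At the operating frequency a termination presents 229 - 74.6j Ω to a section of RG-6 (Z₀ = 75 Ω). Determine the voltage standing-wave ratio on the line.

Γ = (Z_L − Z_0)/(Z_L + Z_0) = (154 − j74.6)/(304 − j74.6)
|Γ| = 171/313 = 0.547
VSWR = (1 + |Γ|)/(1 − |Γ|) = 1.55/0.453

VSWR ≈ 3.41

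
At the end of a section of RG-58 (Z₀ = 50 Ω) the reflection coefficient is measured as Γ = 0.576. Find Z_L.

Z_L = Z_0·(1 + Γ)/(1 − Γ) = 50·(1.58)/(0.424)

Z_L ≈ 186 Ω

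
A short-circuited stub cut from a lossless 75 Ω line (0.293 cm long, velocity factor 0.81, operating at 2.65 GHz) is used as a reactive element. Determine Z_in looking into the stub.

Z_in ≈ +j15.3 Ω

λ = v/f = 0.81·c / 2.65 GHz = 0.0917 m
βl = 2π·l/λ = 2π × 0.032 = 11.5°
tan(βl) = 0.204
For a short-circuited stub, Z_in = jZ_0·tan(βl)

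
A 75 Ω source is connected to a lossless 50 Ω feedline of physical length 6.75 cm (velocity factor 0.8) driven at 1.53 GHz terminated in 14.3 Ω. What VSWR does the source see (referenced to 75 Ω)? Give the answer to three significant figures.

λ = v/f = 0.8·c / 1.53 GHz = 0.157 m
βl = 2π·l/λ = 2π × 0.43 = 155°
tan(βl) = -0.468
Z_in = Z_0·(Z_L + jZ_0·tanβl)/(Z_0 + jZ_L·tanβl) = 17.1 − j21.1 Ω
Γ_s = (Z_in − Z_s)/(Z_in + Z_s) = (-57.9 − j21.1)/(92.1 − j21.1), |Γ_s| = 0.652
VSWR = (1 + |Γ_s|)/(1 − |Γ_s|)

VSWR ≈ 4.74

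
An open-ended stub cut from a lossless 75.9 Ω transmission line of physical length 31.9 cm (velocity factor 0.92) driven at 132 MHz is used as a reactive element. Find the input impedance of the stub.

Z_in ≈ −j53.3 Ω

λ = v/f = 0.92·c / 132 MHz = 2.09 m
βl = 2π·l/λ = 2π × 0.153 = 54.9°
tan(βl) = 1.42
For an open-ended stub, Z_in = −jZ_0·cot(βl) = −jZ_0/tan(βl)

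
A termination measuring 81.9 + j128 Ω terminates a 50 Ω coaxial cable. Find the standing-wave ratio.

VSWR ≈ 6.09

Γ = (Z_L − Z_0)/(Z_L + Z_0) = (31.9 + j128)/(131.9 + j128)
|Γ| = 132/184 = 0.718
VSWR = (1 + |Γ|)/(1 − |Γ|) = 1.72/0.282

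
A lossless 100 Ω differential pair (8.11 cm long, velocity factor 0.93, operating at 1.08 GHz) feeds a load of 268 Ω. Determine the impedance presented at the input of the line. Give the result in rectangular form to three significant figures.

λ = v/f = 0.93·c / 1.08 GHz = 0.258 m
βl = 2π·l/λ = 2π × 0.314 = 113°
tan(βl) = tan(113°) = -2.35
Z_in = Z_0·(Z_L + jZ_0·tanβl)/(Z_0 + jZ_L·tanβl)
     = 100·(268 − j235)/(100 − j631)

Z_in ≈ 43 + j35.7 Ω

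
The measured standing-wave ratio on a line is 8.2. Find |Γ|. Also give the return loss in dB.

|Γ| ≈ 0.783; return loss ≈ 2.13 dB

|Γ| = (S − 1)/(S + 1) = (8.2 − 1)/(8.2 + 1) = 7.2/9.2
RL = −20·log₁₀|Γ| = −20·log₁₀(0.783)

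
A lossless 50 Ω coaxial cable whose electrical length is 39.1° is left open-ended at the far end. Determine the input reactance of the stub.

tan(βl) = 0.813
For an open-ended stub, Z_in = −jZ_0·cot(βl) = −jZ_0/tan(βl)

X_in ≈ -61.5 Ω (capacitive)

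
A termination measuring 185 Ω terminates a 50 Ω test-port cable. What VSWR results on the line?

Γ = (185 − 50)/(185 + 50) = 0.574
VSWR = (1 + 0.574)/(1 − 0.574)

VSWR ≈ 3.7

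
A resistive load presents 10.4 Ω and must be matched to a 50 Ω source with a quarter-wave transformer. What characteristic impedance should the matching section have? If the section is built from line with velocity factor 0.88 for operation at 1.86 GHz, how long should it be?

Z_qwt ≈ 22.8 Ω; length ≈ 3.55 cm

Z_qwt = √(Z_0·R_L) = √(50 × 10.4) = √520
λ = 0.88·c/f = 0.142 m, so l = λ/4 = 0.0355 m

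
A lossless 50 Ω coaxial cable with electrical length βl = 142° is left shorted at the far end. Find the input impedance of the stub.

Z_in ≈ −j39.1 Ω

tan(βl) = -0.781
For a shorted stub, Z_in = jZ_0·tan(βl)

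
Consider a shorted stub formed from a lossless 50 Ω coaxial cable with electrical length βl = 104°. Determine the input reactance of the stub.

tan(βl) = -4.01
For a shorted stub, Z_in = jZ_0·tan(βl)

X_in ≈ -201 Ω (capacitive)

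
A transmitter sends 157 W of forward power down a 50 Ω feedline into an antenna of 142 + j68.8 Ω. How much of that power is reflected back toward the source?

|Γ| = |(92 + j68.8)/(192 + j68.8)| = 0.563
|Γ|² = 0.317
P_refl = |Γ|²·P_inc = 49.8 W, P_del = (1 − |Γ|²)·P_inc = 107 W

P_reflected ≈ 49.8 W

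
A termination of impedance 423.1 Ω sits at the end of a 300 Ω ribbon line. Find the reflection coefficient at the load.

Γ = 0.17

Γ = (Z_L − Z_0)/(Z_L + Z_0) = (423.1 − 300)/(423.1 + 300) = 123.1/723.1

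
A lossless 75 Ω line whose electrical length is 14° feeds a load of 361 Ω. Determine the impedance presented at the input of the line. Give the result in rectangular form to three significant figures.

Z_in ≈ 157 − j170 Ω

tan(βl) = tan(14°) = 0.249
Z_in = Z_0·(Z_L + jZ_0·tanβl)/(Z_0 + jZ_L·tanβl)
     = 75·(361 + j18.7)/(75 + j90)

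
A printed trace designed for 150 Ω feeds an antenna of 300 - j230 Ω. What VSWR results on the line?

VSWR ≈ 3.38

Γ = (Z_L − Z_0)/(Z_L + Z_0) = (150 − j230)/(450 − j230)
|Γ| = 275/505 = 0.543
VSWR = (1 + |Γ|)/(1 − |Γ|) = 1.54/0.457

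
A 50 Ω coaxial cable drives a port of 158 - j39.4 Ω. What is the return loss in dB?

RL ≈ 5.3 dB

Γ = (108 − j39.4)/(208 − j39.4), |Γ| = 0.543
RL = −20·log₁₀|Γ| = −20·log₁₀(0.543)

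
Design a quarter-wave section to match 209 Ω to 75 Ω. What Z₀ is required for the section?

Z_qwt ≈ 125 Ω

Z_qwt = √(Z_0·R_L) = √(75 × 209) = √15680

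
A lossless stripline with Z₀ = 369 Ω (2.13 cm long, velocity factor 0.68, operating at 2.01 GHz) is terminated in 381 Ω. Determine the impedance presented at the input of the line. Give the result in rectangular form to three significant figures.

λ = v/f = 0.68·c / 2.01 GHz = 0.101 m
βl = 2π·l/λ = 2π × 0.21 = 75.6°
tan(βl) = tan(75.6°) = 3.88
Z_in = Z_0·(Z_L + jZ_0·tanβl)/(Z_0 + jZ_L·tanβl)
     = 369·(381 + j1430)/(369 + j1480)

Z_in ≈ 359 − j5.55 Ω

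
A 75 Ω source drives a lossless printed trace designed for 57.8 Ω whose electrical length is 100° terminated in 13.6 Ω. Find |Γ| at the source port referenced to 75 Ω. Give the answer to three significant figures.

|Γ| ≈ 0.54

tan(βl) = -5.67
Z_in = Z_0·(Z_L + jZ_0·tanβl)/(Z_0 + jZ_L·tanβl) = 162 − j111 Ω
Γ_s = (Z_in − Z_s)/(Z_in + Z_s) = (87.2 − j111)/(237 − j111), |Γ_s| = 0.54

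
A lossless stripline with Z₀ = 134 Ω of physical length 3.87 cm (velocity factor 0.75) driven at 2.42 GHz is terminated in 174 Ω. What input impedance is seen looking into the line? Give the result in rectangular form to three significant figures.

λ = v/f = 0.75·c / 2.42 GHz = 0.093 m
βl = 2π·l/λ = 2π × 0.416 = 150°
tan(βl) = tan(150°) = -0.581
Z_in = Z_0·(Z_L + jZ_0·tanβl)/(Z_0 + jZ_L·tanβl)
     = 134·(174 − j77.8)/(134 − j101)

Z_in ≈ 148 + j34 Ω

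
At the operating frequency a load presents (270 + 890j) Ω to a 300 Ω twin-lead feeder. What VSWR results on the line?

VSWR ≈ 11.7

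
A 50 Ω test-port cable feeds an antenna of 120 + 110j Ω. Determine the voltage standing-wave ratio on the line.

VSWR ≈ 4.62

Γ = (Z_L − Z_0)/(Z_L + Z_0) = (70 + j110)/(170 + j110)
|Γ| = 130/202 = 0.644
VSWR = (1 + |Γ|)/(1 − |Γ|) = 1.64/0.356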